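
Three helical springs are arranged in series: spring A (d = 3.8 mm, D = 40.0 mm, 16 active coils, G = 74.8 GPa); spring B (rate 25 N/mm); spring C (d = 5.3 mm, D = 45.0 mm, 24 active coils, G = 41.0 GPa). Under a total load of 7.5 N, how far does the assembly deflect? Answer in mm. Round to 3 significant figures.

k_A = Gd⁴/(8D³N_a) = (74.8×10³)(3.8⁴)/(8·40.0³·16) = 1.9039 N/mm
k_C = Gd⁴/(8D³N_a) = (41.0×10³)(5.3⁴)/(8·45.0³·24) = 1.849 N/mm
Series: 1/k_eq = 1/1.9039 + 1/25 + 1/1.849 = 1.1061; k_eq = 0.90412 N/mm
δ = F/k_eq = 7.5/0.90412 = 8.2954 mm

8.30 mm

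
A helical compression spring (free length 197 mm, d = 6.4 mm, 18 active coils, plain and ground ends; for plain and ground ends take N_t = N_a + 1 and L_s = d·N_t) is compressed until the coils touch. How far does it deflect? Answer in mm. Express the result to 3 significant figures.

75.4 mm

N_t = 19; L_s = 6.4·19 = 121.6 mm
δ_solid = L₀ − L_s = 197 − 121.6 = 75.4 mm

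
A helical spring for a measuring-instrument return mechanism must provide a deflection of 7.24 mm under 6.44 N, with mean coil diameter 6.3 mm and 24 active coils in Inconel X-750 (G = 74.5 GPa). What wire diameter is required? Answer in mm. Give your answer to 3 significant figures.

0.870 mm

Required rate k = F/δ = 6.44/7.24 = 0.8895 N/mm
d = (8D³N_a·k / G)^(1/4) = (8·6.3³·24·0.8895 / (74.5×10³))^0.25
  = (0.57321)^0.25 = 0.8701 mm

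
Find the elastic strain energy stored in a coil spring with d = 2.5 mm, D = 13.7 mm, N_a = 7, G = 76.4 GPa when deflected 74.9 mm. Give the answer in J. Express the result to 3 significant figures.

k = Gd⁴/(8D³N_a) = (76.4×10³)(2.5⁴)/(8·13.7³·7) = 20.725 N/mm
U = ½kδ² = 0.5 × 20.725 × 74.9² = 58135 N·mm = 58.135 J

58.1 J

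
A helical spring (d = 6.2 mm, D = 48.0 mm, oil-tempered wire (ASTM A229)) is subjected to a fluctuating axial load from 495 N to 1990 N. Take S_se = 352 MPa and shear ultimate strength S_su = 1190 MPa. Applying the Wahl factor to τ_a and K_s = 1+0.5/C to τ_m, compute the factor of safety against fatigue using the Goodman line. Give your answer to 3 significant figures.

0.536

C = D/d = 48.0/6.2 = 7.7419; K_W = (4C−1)/(4C−4)+0.615/C = 1.1907; K_s = 1+0.5/C = 1.0646
F_a = (F_max−F_min)/2 = 747.5 N; F_m = (F_max+F_min)/2 = 1242.5 N
τ_a = K_W·8F_aD/(πd³) = 1.1907 × 383.37 = 456.47 MPa
τ_m = K_s·8F_mD/(πd³) = 1.0646 × 637.24 = 678.39 MPa
Goodman: 1/n_f = τ_a/S_se + τ_m/S_su = 456.47/352 + 678.39/1190 = 1.29679 + 0.57008 = 1.8669
n_f = 1/1.8669 = 0.5357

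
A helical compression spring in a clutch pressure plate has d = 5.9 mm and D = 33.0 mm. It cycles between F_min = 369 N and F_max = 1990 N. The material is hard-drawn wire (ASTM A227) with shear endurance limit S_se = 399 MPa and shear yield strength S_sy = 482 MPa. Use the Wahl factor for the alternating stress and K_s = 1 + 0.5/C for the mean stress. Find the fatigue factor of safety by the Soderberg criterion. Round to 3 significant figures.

C = D/d = 33.0/5.9 = 5.5932; K_W = (4C−1)/(4C−4)+0.615/C = 1.2732; K_s = 1+0.5/C = 1.0894
F_a = (F_max−F_min)/2 = 810.5 N; F_m = (F_max+F_min)/2 = 1179.5 N
τ_a = K_W·8F_aD/(πd³) = 1.2732 × 331.63 = 422.24 MPa
τ_m = K_s·8F_mD/(πd³) = 1.0894 × 482.61 = 525.75 MPa
Soderberg: 1/n_f = τ_a/S_se + τ_m/S_sy = 422.24/399 + 525.75/482 = 1.05825 + 1.09077 = 2.149
n_f = 1/2.149 = 0.4653

0.465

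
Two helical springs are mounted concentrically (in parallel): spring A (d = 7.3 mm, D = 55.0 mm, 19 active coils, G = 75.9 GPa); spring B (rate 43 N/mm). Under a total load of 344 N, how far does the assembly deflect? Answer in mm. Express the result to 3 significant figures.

k_A = Gd⁴/(8D³N_a) = (75.9×10³)(7.3⁴)/(8·55.0³·19) = 8.5232 N/mm
Parallel: k_eq = 8.5232 + 43 = 51.523 N/mm
δ = F/k_eq = 344/51.523 = 6.6766 mm

6.68 mm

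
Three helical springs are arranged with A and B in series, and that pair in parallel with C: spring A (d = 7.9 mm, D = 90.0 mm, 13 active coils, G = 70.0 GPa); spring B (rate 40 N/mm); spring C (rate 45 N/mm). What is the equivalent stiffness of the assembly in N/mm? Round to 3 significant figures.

48.3 N/mm

k_A = Gd⁴/(8D³N_a) = (70.0×10³)(7.9⁴)/(8·90.0³·13) = 3.5962 N/mm
Springs A,B series: k_AB = 1/(1/3.5962+1/40) = 3.2996 N/mm; parallel with C: k_eq = 3.2996+45 = 48.3 N/mm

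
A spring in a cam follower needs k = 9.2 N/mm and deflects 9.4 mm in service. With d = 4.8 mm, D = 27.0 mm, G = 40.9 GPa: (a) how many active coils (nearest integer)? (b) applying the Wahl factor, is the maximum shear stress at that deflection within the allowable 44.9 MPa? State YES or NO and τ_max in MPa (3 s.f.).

N_a = Gd⁴/(8D³k) = (40.9×10³)(4.8⁴)/(8·27.0³·9.2) = 14.99 → N_a = 15
Actual rate k = Gd⁴/(8D³·15) = 9.1921 N/mm
Working load F = kδ = 9.1921·9.4 = 86.406 N
C = 27.0/4.8 = 5.6250; K_W = (4C−1)/(4C−4)+0.615/C = 1.2715
τ_max = K_W·8FD/(πd³) = 1.2715·53.718 = 68.303 MPa
τ_max > 44.9 MPa → exceeds allowable

(a) 15 coils; (b) NO, τ_max = 68.3 MPa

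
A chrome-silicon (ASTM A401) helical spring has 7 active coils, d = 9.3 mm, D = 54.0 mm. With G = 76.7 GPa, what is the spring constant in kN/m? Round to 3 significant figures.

k = Gd⁴/(8D³N_a) = (76.7×10³ × 9.3⁴) / (8 × 54.0³ × 7)
  = 5.73756e+08 / 8.81798e+06 = 65.067 N/mm

65.1 kN/m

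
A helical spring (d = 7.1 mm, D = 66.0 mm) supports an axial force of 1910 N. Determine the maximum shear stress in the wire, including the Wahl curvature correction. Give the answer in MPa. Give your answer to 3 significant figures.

Spring index C = D/d = 66.0/7.1 = 9.2958
K_W = (4C−1)/(4C−4) + 0.615/C = 36.183/33.183 + 0.0662 = 1.1566
τ₀ = 8FD/(πd³) = 8·1910·66.0/(π·7.1³) = 1.00848e+06/1124.4 = 896.9 MPa
τ_max = K·τ₀ = 1.1566 × 896.9 = 1037.3 MPa

1040 MPa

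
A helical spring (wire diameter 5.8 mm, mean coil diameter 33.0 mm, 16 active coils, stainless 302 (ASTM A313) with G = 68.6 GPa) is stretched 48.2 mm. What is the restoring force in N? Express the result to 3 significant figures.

k = Gd⁴/(8D³N_a) = (68.6×10³)(5.8⁴)/(8·33.0³·16) = 16.877 N/mm
F = k·δ = 16.877 × 48.2 = 813.45 N

813 N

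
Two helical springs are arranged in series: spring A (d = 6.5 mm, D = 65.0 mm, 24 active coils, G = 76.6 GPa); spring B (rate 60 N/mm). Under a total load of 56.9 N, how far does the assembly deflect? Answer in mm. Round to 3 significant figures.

k_A = Gd⁴/(8D³N_a) = (76.6×10³)(6.5⁴)/(8·65.0³·24) = 2.5932 N/mm
Series: 1/k_eq = 1/2.5932 + 1/60 = 0.40229; k_eq = 2.4858 N/mm
δ = F/k_eq = 56.9/2.4858 = 22.89 mm

22.9 mm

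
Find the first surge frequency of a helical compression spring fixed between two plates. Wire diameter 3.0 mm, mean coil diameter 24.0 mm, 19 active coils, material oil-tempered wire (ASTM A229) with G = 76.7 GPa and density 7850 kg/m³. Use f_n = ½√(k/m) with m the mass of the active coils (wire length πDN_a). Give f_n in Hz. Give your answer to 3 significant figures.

96.4 Hz

k = Gd⁴/(8D³N_a) = (76.7×10³)(3.0⁴)/(8·24.0³·19) = 2.9567 N/mm = 2956.7 N/m
Wire length L = πDN_a = π·24.0·19 = 1432.6 mm
m = ρ·(πd²/4)·L = 7850 × 7.0686×10⁻⁶ m² × 1.4326 m = 0.079491 kg
f_n = ½√(k/m) = 0.5·√(2956.7/0.079491) = 0.5·√(37195) = 96.43 Hz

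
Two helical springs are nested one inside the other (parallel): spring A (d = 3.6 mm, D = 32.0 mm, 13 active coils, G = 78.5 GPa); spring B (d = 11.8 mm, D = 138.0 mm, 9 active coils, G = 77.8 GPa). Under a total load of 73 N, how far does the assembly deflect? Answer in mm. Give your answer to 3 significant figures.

6.17 mm

k_A = Gd⁴/(8D³N_a) = (78.5×10³)(3.6⁴)/(8·32.0³·13) = 3.869 N/mm
k_B = Gd⁴/(8D³N_a) = (77.8×10³)(11.8⁴)/(8·138.0³·9) = 7.9715 N/mm
Parallel: k_eq = 3.869 + 7.9715 = 11.84 N/mm
δ = F/k_eq = 73/11.84 = 6.1653 mm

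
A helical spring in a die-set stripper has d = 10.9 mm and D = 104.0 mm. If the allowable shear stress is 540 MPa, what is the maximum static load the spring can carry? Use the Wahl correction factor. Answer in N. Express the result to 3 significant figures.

2290 N

C = D/d = 104.0/10.9 = 9.5413
K_W = (4C−1)/(4C−4) + 0.615/C = 37.165/34.165 + 0.0645 = 1.1523
τ_max = K·8FD/(πd³) → F_max = τ_allow·πd³/(8DK)
F_max = 540·π·10.9³/(8·104.0·1.1523) = 2.197e+06/958.68 = 2291.6 N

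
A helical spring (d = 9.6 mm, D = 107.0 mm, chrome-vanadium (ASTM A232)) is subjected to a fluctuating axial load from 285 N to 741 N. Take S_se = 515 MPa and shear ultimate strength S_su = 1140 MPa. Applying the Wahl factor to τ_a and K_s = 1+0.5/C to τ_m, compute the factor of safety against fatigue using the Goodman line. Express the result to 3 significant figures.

C = D/d = 107.0/9.6 = 11.1458; K_W = (4C−1)/(4C−4)+0.615/C = 1.1291; K_s = 1+0.5/C = 1.0449
F_a = (F_max−F_min)/2 = 228 N; F_m = (F_max+F_min)/2 = 513 N
τ_a = K_W·8F_aD/(πd³) = 1.1291 × 70.217 = 79.282 MPa
τ_m = K_s·8F_mD/(πd³) = 1.0449 × 157.99 = 165.08 MPa
Goodman: 1/n_f = τ_a/S_se + τ_m/S_su = 79.282/515 + 165.08/1140 = 0.15395 + 0.14480 = 0.29875
n_f = 1/0.29875 = 3.347

3.35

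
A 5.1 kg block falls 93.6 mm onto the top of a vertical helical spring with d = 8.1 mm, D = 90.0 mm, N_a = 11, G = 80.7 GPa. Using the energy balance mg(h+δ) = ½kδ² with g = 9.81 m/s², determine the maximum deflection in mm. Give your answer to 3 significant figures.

51.8 mm

k = Gd⁴/(8D³N_a) = (80.7×10³)(8.1⁴)/(8·90.0³·11) = 5.4151 N/mm
W = mg = 5.1 × 9.81 = 50.031 N
½kδ² − Wδ − Wh = 0 → δ = (W + √(W² + 2kWh))/k
δ = (50.031 + √(2503.1 + 50716.4))/5.4151 = (50.031 + 230.69)/5.4151 = 51.841 mm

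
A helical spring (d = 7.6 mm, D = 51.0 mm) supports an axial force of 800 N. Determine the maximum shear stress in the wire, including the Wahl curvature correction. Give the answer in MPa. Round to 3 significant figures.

289 MPa

Spring index C = D/d = 51.0/7.6 = 6.7105
K_W = (4C−1)/(4C−4) + 0.615/C = 25.842/22.842 + 0.0916 = 1.2230
τ₀ = 8FD/(πd³) = 8·800·51.0/(π·7.6³) = 326400/1379.1 = 236.68 MPa
τ_max = K·τ₀ = 1.2230 × 236.68 = 289.45 MPa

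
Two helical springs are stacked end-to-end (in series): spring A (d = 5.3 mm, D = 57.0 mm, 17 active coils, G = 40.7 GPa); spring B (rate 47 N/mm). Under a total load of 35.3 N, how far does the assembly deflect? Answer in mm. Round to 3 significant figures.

28.4 mm

k_A = Gd⁴/(8D³N_a) = (40.7×10³)(5.3⁴)/(8·57.0³·17) = 1.2751 N/mm
Series: 1/k_eq = 1/1.2751 + 1/47 = 0.80555; k_eq = 1.2414 N/mm
δ = F/k_eq = 35.3/1.2414 = 28.436 mm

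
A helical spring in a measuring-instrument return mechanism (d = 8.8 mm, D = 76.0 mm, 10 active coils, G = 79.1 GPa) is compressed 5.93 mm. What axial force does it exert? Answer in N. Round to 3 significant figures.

k = Gd⁴/(8D³N_a) = (79.1×10³)(8.8⁴)/(8·76.0³·10) = 13.508 N/mm
F = k·δ = 13.508 × 5.93 = 80.1 N

80.1 N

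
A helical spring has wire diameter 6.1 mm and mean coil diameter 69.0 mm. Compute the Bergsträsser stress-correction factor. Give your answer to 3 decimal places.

1.118

C = D/d = 69.0/6.1 = 11.3115
K_B = (4C+2)/(4C−3) = 47.246/42.246 = 1.1184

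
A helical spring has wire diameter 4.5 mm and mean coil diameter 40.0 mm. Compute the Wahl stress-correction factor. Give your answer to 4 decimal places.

C = D/d = 40.0/4.5 = 8.8889
K_W = (4C−1)/(4C−4) + 0.615/C = 34.556/31.556 + 0.0692 = 1.1643

1.1643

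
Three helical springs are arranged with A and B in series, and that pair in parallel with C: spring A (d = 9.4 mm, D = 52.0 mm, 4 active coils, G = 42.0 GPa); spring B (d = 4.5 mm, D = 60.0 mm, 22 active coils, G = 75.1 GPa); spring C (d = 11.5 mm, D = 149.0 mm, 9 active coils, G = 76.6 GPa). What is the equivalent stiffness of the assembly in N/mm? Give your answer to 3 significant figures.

6.43 N/mm

k_A = Gd⁴/(8D³N_a) = (42.0×10³)(9.4⁴)/(8·52.0³·4) = 72.879 N/mm
k_B = Gd⁴/(8D³N_a) = (75.1×10³)(4.5⁴)/(8·60.0³·22) = 0.81007 N/mm
k_C = Gd⁴/(8D³N_a) = (76.6×10³)(11.5⁴)/(8·149.0³·9) = 5.6251 N/mm
Springs A,B series: k_AB = 1/(1/72.879+1/0.81007) = 0.80117 N/mm; parallel with C: k_eq = 0.80117+5.6251 = 6.4262 N/mm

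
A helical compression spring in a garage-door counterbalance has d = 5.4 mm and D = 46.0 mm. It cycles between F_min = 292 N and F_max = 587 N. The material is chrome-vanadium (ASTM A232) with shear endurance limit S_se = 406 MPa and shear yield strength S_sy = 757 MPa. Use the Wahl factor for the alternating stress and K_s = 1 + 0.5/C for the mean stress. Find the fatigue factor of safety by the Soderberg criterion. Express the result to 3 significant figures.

1.29

C = D/d = 46.0/5.4 = 8.5185; K_W = (4C−1)/(4C−4)+0.615/C = 1.1719; K_s = 1+0.5/C = 1.0587
F_a = (F_max−F_min)/2 = 147.5 N; F_m = (F_max+F_min)/2 = 439.5 N
τ_a = K_W·8F_aD/(πd³) = 1.1719 × 109.73 = 128.59 MPa
τ_m = K_s·8F_mD/(πd³) = 1.0587 × 326.95 = 346.14 MPa
Soderberg: 1/n_f = τ_a/S_se + τ_m/S_sy = 128.59/406 + 346.14/757 = 0.31673 + 0.45725 = 0.77398
n_f = 1/0.77398 = 1.292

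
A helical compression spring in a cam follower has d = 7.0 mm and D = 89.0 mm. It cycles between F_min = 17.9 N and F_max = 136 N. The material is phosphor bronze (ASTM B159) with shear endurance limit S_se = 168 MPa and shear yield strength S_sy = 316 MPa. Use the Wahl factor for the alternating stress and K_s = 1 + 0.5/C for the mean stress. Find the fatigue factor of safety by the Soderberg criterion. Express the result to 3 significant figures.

2.35

C = D/d = 89.0/7.0 = 12.7143; K_W = (4C−1)/(4C−4)+0.615/C = 1.1124; K_s = 1+0.5/C = 1.0393
F_a = (F_max−F_min)/2 = 59.05 N; F_m = (F_max+F_min)/2 = 76.95 N
τ_a = K_W·8F_aD/(πd³) = 1.1124 × 39.017 = 43.403 MPa
τ_m = K_s·8F_mD/(πd³) = 1.0393 × 50.845 = 52.844 MPa
Soderberg: 1/n_f = τ_a/S_se + τ_m/S_sy = 43.403/168 + 52.844/316 = 0.25835 + 0.16723 = 0.42558
n_f = 1/0.42558 = 2.35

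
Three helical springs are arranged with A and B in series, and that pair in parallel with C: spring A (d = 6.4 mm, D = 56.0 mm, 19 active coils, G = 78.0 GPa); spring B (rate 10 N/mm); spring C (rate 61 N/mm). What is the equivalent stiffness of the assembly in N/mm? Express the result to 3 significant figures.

64.3 N/mm

k_A = Gd⁴/(8D³N_a) = (78.0×10³)(6.4⁴)/(8·56.0³·19) = 4.9024 N/mm
Springs A,B series: k_AB = 1/(1/4.9024+1/10) = 3.2897 N/mm; parallel with C: k_eq = 3.2897+61 = 64.29 N/mm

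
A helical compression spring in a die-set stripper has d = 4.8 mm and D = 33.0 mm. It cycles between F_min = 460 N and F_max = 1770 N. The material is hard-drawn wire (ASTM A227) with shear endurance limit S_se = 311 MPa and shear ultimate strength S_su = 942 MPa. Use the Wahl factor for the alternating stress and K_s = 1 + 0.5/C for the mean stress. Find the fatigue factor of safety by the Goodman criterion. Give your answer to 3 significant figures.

C = D/d = 33.0/4.8 = 6.8750; K_W = (4C−1)/(4C−4)+0.615/C = 1.2171; K_s = 1+0.5/C = 1.0727
F_a = (F_max−F_min)/2 = 655 N; F_m = (F_max+F_min)/2 = 1115 N
τ_a = K_W·8F_aD/(πd³) = 1.2171 × 497.7 = 605.76 MPa
τ_m = K_s·8F_mD/(πd³) = 1.0727 × 847.24 = 908.85 MPa
Goodman: 1/n_f = τ_a/S_se + τ_m/S_su = 605.76/311 + 908.85/942 = 1.94779 + 0.96481 = 2.9126
n_f = 1/2.9126 = 0.3433

0.343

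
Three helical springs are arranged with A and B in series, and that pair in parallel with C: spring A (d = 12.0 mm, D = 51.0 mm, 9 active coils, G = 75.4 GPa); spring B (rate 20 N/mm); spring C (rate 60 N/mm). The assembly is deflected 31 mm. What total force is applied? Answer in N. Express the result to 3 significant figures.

2410 N

k_A = Gd⁴/(8D³N_a) = (75.4×10³)(12.0⁴)/(8·51.0³·9) = 163.7 N/mm
Springs A,B series: k_AB = 1/(1/163.7+1/20) = 17.823 N/mm; parallel with C: k_eq = 17.823+60 = 77.823 N/mm
F = k_eq·δ = 77.823·31 = 2412.5 N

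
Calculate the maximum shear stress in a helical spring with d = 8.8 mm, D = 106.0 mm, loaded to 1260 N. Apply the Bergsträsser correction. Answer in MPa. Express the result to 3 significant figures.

Spring index C = D/d = 106.0/8.8 = 12.0455
K_B = (4C+2)/(4C−3) = 50.182/45.182 = 1.1107
τ₀ = 8FD/(πd³) = 8·1260·106.0/(π·8.8³) = 1.06848e+06/2140.9 = 499.08 MPa
τ_max = K·τ₀ = 1.1107 × 499.08 = 554.31 MPa

554 MPa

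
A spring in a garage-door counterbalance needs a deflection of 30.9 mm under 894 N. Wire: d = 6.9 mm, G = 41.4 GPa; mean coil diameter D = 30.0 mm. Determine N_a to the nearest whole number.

Required rate k = F/δ = 894/30.9 = 28.932 N/mm
N_a = Gd⁴/(8D³k) = (41.4×10³ × 6.9⁴)/(8 × 30.0³ × 28.932)
    = 9.38419e+07 / 6.24932e+06 = 15.02 → 15 coils

15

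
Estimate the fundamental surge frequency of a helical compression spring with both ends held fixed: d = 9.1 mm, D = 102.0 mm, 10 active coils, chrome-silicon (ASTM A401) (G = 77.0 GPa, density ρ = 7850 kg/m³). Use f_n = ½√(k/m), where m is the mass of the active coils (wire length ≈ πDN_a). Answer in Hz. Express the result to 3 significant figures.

k = Gd⁴/(8D³N_a) = (77.0×10³)(9.1⁴)/(8·102.0³·10) = 6.2196 N/mm = 6219.6 N/m
Wire length L = πDN_a = π·102.0·10 = 3204.4 mm
m = ρ·(πd²/4)·L = 7850 × 65.039×10⁻⁶ m² × 3.2044 m = 1.636 kg
f_n = ½√(k/m) = 0.5·√(6219.6/1.636) = 0.5·√(3801.7) = 30.829 Hz

30.8 Hz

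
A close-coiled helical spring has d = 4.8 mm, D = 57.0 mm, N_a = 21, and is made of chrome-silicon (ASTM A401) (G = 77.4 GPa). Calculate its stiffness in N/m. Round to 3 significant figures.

1320 N/m

k = Gd⁴/(8D³N_a) = (77.4×10³ × 4.8⁴) / (8 × 57.0³ × 21)
  = 4.10871e+07 / 3.11124e+07 = 1.3206 N/mm = 1320.6 N/m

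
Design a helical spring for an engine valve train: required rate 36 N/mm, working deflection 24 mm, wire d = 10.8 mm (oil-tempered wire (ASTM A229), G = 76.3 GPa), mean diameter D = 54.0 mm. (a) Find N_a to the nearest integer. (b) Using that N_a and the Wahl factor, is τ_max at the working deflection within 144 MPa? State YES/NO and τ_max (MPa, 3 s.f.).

N_a = Gd⁴/(8D³k) = (76.3×10³)(10.8⁴)/(8·54.0³·36) = 22.89 → N_a = 23
Actual rate k = Gd⁴/(8D³·23) = 35.828 N/mm
Working load F = kδ = 35.828·24 = 859.87 N
C = 54.0/10.8 = 5.0000; K_W = (4C−1)/(4C−4)+0.615/C = 1.3105
τ_max = K_W·8FD/(πd³) = 1.3105·93.863 = 123.01 MPa
τ_max ≤ 144 MPa → acceptable

(a) 23 coils; (b) YES, τ_max = 123 MPa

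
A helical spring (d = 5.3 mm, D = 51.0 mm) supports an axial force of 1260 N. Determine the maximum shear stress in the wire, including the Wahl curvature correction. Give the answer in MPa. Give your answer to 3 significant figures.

1260 MPa

Spring index C = D/d = 51.0/5.3 = 9.6226
K_W = (4C−1)/(4C−4) + 0.615/C = 37.491/34.491 + 0.0639 = 1.1509
τ₀ = 8FD/(πd³) = 8·1260·51.0/(π·5.3³) = 514080/467.71 = 1099.1 MPa
τ_max = K·τ₀ = 1.1509 × 1099.1 = 1265 MPa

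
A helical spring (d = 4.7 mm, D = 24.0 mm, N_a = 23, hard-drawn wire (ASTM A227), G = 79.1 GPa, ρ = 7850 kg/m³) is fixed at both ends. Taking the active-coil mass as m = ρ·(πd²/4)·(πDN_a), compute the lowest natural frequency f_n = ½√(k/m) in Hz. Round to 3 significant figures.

k = Gd⁴/(8D³N_a) = (79.1×10³)(4.7⁴)/(8·24.0³·23) = 15.175 N/mm = 15175 N/m
Wire length L = πDN_a = π·24.0·23 = 1734.2 mm
m = ρ·(πd²/4)·L = 7850 × 17.349×10⁻⁶ m² × 1.7342 m = 0.23618 kg
f_n = ½√(k/m) = 0.5·√(15175/0.23618) = 0.5·√(64250) = 126.74 Hz

127 Hz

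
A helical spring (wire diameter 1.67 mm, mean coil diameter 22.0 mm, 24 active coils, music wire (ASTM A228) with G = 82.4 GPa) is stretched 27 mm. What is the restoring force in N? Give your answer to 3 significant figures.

8.46 N

k = Gd⁴/(8D³N_a) = (82.4×10³)(1.67⁴)/(8·22.0³·24) = 0.31349 N/mm
F = k·δ = 0.31349 × 27 = 8.4642 N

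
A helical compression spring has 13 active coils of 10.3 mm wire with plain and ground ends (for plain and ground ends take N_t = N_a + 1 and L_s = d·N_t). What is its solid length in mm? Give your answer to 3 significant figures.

144 mm

plain and ground ends: N_t = N_a + 1 = 13 + 1 = 14
L_s = d·N_t = 10.3 × 14 = 144.2 mm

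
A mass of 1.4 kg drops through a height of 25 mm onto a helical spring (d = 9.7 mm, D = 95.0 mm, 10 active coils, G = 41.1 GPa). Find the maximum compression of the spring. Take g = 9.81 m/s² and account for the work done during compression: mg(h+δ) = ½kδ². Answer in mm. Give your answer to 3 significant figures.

k = Gd⁴/(8D³N_a) = (41.1×10³)(9.7⁴)/(8·95.0³·10) = 5.3048 N/mm
W = mg = 1.4 × 9.81 = 13.734 N
½kδ² − Wδ − Wh = 0 → δ = (W + √(W² + 2kWh))/k
δ = (13.734 + √(188.62 + 3642.8))/5.3048 = (13.734 + 61.898)/5.3048 = 14.257 mm

14.3 mm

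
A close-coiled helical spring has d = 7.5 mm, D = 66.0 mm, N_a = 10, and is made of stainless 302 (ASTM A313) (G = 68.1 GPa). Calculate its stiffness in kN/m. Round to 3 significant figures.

k = Gd⁴/(8D³N_a) = (68.1×10³ × 7.5⁴) / (8 × 66.0³ × 10)
  = 2.15473e+08 / 2.29997e+07 = 9.3685 N/mm

9.37 kN/m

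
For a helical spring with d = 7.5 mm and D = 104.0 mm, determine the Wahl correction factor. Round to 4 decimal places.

C = D/d = 104.0/7.5 = 13.8667
K_W = (4C−1)/(4C−4) + 0.615/C = 54.467/51.467 + 0.0444 = 1.1026

1.1026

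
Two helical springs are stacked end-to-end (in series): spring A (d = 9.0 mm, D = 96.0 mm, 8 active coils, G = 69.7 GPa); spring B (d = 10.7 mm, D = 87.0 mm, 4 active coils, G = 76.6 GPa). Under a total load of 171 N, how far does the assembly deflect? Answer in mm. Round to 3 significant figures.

k_A = Gd⁴/(8D³N_a) = (69.7×10³)(9.0⁴)/(8·96.0³·8) = 8.0762 N/mm
k_B = Gd⁴/(8D³N_a) = (76.6×10³)(10.7⁴)/(8·87.0³·4) = 47.649 N/mm
Series: 1/k_eq = 1/8.0762 + 1/47.649 = 0.14481; k_eq = 6.9058 N/mm
δ = F/k_eq = 171/6.9058 = 24.762 mm

24.8 mm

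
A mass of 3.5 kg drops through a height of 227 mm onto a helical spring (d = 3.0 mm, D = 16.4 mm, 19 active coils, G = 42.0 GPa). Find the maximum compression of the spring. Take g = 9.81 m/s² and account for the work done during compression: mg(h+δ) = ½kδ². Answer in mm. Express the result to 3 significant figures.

k = Gd⁴/(8D³N_a) = (42.0×10³)(3.0⁴)/(8·16.4³·19) = 5.0741 N/mm
W = mg = 3.5 × 9.81 = 34.335 N
½kδ² − Wδ − Wh = 0 → δ = (W + √(W² + 2kWh))/k
δ = (34.335 + √(1178.9 + 79095.6))/5.0741 = (34.335 + 283.33)/5.0741 = 62.605 mm

62.6 mm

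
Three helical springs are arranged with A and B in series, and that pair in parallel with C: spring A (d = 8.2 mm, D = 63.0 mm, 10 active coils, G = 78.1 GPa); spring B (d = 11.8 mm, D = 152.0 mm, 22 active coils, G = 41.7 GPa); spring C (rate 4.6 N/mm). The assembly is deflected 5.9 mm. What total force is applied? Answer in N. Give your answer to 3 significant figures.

34.3 N

k_A = Gd⁴/(8D³N_a) = (78.1×10³)(8.2⁴)/(8·63.0³·10) = 17.652 N/mm
k_B = Gd⁴/(8D³N_a) = (41.7×10³)(11.8⁴)/(8·152.0³·22) = 1.308 N/mm
Springs A,B series: k_AB = 1/(1/17.652+1/1.308) = 1.2178 N/mm; parallel with C: k_eq = 1.2178+4.6 = 5.8178 N/mm
F = k_eq·δ = 5.8178·5.9 = 34.325 N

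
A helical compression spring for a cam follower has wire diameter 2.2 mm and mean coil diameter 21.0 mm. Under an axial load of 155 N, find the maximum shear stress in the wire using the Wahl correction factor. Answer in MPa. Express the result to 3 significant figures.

Spring index C = D/d = 21.0/2.2 = 9.5455
K_W = (4C−1)/(4C−4) + 0.615/C = 37.182/34.182 + 0.0644 = 1.1522
τ₀ = 8FD/(πd³) = 8·155·21.0/(π·2.2³) = 26040/33.452 = 778.44 MPa
τ_max = K·τ₀ = 1.1522 × 778.44 = 896.91 MPa

897 MPa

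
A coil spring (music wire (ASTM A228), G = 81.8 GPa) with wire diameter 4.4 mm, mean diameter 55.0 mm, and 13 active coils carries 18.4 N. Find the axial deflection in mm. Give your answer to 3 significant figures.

10.4 mm

k = Gd⁴/(8D³N_a) = (81.8×10³)(4.4⁴)/(8·55.0³·13) = 1.7719 N/mm
δ = F/k = 18.4 / 1.7719 = 10.384 mm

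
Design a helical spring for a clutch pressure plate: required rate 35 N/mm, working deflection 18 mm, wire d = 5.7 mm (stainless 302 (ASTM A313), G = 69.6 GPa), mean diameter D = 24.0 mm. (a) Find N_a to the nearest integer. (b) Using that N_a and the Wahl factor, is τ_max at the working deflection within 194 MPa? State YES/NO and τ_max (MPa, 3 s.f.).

N_a = Gd⁴/(8D³k) = (69.6×10³)(5.7⁴)/(8·24.0³·35) = 18.98 → N_a = 19
Actual rate k = Gd⁴/(8D³·19) = 34.965 N/mm
Working load F = kδ = 34.965·18 = 629.37 N
C = 24.0/5.7 = 4.2105; K_W = (4C−1)/(4C−4)+0.615/C = 1.3797
τ_max = K_W·8FD/(πd³) = 1.3797·207.7 = 286.55 MPa
τ_max > 194 MPa → exceeds allowable

(a) 19 coils; (b) NO, τ_max = 287 MPa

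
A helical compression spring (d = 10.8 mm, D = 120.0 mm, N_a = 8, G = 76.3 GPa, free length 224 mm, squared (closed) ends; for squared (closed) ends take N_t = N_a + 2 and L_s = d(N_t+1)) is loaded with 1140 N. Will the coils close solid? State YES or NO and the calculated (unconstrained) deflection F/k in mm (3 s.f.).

YES, δ = 121 mm

k = Gd⁴/(8D³N_a) = (76.3×10³)(10.8⁴)/(8·120.0³·8) = 9.3863 N/mm
N_t = 10; L_s = 10.8·11 = 118.8 mm; δ_solid = L₀ − L_s = 224 − 118.8 = 105.2 mm
δ = F/k = 1140/9.3863 = 121.45 mm
δ ≥ δ_solid → spring goes solid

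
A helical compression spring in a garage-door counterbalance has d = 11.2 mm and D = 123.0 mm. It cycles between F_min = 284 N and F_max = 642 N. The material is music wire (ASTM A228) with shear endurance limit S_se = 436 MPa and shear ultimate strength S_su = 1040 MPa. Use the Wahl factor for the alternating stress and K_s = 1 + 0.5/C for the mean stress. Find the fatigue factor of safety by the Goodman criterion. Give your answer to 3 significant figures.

4.82

C = D/d = 123.0/11.2 = 10.9821; K_W = (4C−1)/(4C−4)+0.615/C = 1.1311; K_s = 1+0.5/C = 1.0455
F_a = (F_max−F_min)/2 = 179 N; F_m = (F_max+F_min)/2 = 463 N
τ_a = K_W·8F_aD/(πd³) = 1.1311 × 39.907 = 45.14 MPa
τ_m = K_s·8F_mD/(πd³) = 1.0455 × 103.22 = 107.92 MPa
Goodman: 1/n_f = τ_a/S_se + τ_m/S_su = 45.14/436 + 107.92/1040 = 0.10353 + 0.10377 = 0.2073
n_f = 1/0.2073 = 4.824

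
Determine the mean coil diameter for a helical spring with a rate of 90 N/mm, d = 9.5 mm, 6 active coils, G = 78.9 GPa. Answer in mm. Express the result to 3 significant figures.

D = (Gd⁴/(8N_a·k))^(1/3) = (78.9×10³·9.5⁴/(8·6·90))^(1/3)
  = (148761)^(1/3) = 52.9862 mm

53.0 mm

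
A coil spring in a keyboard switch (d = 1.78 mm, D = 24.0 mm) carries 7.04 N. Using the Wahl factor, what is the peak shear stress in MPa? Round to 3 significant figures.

Spring index C = D/d = 24.0/1.78 = 13.4831
K_W = (4C−1)/(4C−4) + 0.615/C = 52.933/49.933 + 0.0456 = 1.1057
τ₀ = 8FD/(πd³) = 8·7.04·24.0/(π·1.78³) = 1351.68/17.718 = 76.289 MPa
τ_max = K·τ₀ = 1.1057 × 76.289 = 84.353 MPa

84.4 MPa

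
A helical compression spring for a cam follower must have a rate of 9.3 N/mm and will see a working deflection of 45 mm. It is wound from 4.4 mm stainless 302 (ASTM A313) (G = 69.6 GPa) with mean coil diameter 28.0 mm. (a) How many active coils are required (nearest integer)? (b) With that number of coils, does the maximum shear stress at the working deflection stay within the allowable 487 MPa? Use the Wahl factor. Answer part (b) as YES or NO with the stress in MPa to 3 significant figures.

(a) 16 coils; (b) YES, τ_max = 432 MPa

N_a = Gd⁴/(8D³k) = (69.6×10³)(4.4⁴)/(8·28.0³·9.3) = 15.97 → N_a = 16
Actual rate k = Gd⁴/(8D³·16) = 9.284 N/mm
Working load F = kδ = 9.284·45 = 417.78 N
C = 28.0/4.4 = 6.3636; K_W = (4C−1)/(4C−4)+0.615/C = 1.2365
τ_max = K_W·8FD/(πd³) = 1.2365·349.69 = 432.39 MPa
τ_max ≤ 487 MPa → acceptable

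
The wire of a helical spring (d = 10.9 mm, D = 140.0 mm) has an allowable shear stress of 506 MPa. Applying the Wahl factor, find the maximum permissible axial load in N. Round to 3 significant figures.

1650 N

C = D/d = 140.0/10.9 = 12.8440
K_W = (4C−1)/(4C−4) + 0.615/C = 50.376/47.376 + 0.0479 = 1.1112
τ_max = K·8FD/(πd³) → F_max = τ_allow·πd³/(8DK)
F_max = 506·π·10.9³/(8·140.0·1.1112) = 2.0586e+06/1244.5 = 1654.1 N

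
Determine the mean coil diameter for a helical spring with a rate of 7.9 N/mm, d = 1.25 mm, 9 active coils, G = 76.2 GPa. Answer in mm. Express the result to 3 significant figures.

D = (Gd⁴/(8N_a·k))^(1/3) = (76.2×10³·1.25⁴/(8·9·7.9))^(1/3)
  = (327.066)^(1/3) = 6.8899 mm

6.89 mm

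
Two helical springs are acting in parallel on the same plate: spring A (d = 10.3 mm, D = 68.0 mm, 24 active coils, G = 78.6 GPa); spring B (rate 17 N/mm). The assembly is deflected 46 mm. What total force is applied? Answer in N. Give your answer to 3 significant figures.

k_A = Gd⁴/(8D³N_a) = (78.6×10³)(10.3⁴)/(8·68.0³·24) = 14.654 N/mm
Parallel: k_eq = 14.654 + 17 = 31.654 N/mm
F = k_eq·δ = 31.654·46 = 1456.1 N

1460 N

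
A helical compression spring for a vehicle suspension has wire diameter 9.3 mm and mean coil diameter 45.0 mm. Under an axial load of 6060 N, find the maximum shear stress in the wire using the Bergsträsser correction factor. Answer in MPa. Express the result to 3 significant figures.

Spring index C = D/d = 45.0/9.3 = 4.8387
K_B = (4C+2)/(4C−3) = 21.355/16.355 = 1.3057
τ₀ = 8FD/(πd³) = 8·6060·45.0/(π·9.3³) = 2.1816e+06/2527 = 863.33 MPa
τ_max = K·τ₀ = 1.3057 × 863.33 = 1127.3 MPa

1130 MPa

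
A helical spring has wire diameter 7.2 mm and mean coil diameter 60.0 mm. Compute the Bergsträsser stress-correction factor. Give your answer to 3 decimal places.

C = D/d = 60.0/7.2 = 8.3333
K_B = (4C+2)/(4C−3) = 35.333/30.333 = 1.1648

1.165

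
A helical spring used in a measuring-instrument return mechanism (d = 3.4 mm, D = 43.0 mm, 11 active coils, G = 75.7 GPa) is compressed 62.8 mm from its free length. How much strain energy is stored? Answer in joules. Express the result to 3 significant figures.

2.85 J

k = Gd⁴/(8D³N_a) = (75.7×10³)(3.4⁴)/(8·43.0³·11) = 1.4459 N/mm
U = ½kδ² = 0.5 × 1.4459 × 62.8² = 2851.1 N·mm = 2.8511 J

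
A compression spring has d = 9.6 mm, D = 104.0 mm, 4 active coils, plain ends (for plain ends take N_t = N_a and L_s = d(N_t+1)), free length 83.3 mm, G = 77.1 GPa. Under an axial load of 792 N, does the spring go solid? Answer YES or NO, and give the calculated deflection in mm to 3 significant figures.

k = Gd⁴/(8D³N_a) = (77.1×10³)(9.6⁴)/(8·104.0³·4) = 18.192 N/mm
N_t = 4; L_s = 9.6·5 = 48 mm; δ_solid = L₀ − L_s = 83.3 − 48 = 35.3 mm
δ = F/k = 792/18.192 = 43.535 mm
δ ≥ δ_solid → spring goes solid

YES, δ = 43.5 mm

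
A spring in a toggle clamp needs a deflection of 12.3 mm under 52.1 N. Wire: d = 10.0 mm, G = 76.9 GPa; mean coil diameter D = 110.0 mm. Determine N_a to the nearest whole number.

Required rate k = F/δ = 52.1/12.3 = 4.2358 N/mm
N_a = Gd⁴/(8D³k) = (76.9×10³ × 10.0⁴)/(8 × 110.0³ × 4.2358)
    = 7.69e+08 / 4.51025e+07 = 17.05 → 17 coils

17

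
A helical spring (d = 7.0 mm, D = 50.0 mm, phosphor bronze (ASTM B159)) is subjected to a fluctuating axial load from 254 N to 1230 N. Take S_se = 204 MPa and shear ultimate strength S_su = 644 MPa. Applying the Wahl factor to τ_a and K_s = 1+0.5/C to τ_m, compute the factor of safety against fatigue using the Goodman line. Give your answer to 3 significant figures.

0.653

C = D/d = 50.0/7.0 = 7.1429; K_W = (4C−1)/(4C−4)+0.615/C = 1.2082; K_s = 1+0.5/C = 1.0700
F_a = (F_max−F_min)/2 = 488 N; F_m = (F_max+F_min)/2 = 742 N
τ_a = K_W·8F_aD/(πd³) = 1.2082 × 181.15 = 218.86 MPa
τ_m = K_s·8F_mD/(πd³) = 1.0700 × 275.44 = 294.72 MPa
Goodman: 1/n_f = τ_a/S_se + τ_m/S_su = 218.86/204 + 294.72/644 = 1.07286 + 0.45763 = 1.5305
n_f = 1/1.5305 = 0.6534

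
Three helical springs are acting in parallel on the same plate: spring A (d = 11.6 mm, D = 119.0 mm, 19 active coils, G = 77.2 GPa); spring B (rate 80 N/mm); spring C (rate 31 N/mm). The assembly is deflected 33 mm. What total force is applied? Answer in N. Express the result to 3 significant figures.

3840 N

k_A = Gd⁴/(8D³N_a) = (77.2×10³)(11.6⁴)/(8·119.0³·19) = 5.4571 N/mm
Parallel: k_eq = 5.4571 + 80 + 31 = 116.46 N/mm
F = k_eq·δ = 116.46·33 = 3843.1 N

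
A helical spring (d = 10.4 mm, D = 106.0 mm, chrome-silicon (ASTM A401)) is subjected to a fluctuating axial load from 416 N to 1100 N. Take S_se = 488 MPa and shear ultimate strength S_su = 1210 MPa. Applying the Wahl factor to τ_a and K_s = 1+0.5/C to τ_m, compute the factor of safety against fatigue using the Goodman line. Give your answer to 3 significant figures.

2.86

C = D/d = 106.0/10.4 = 10.1923; K_W = (4C−1)/(4C−4)+0.615/C = 1.1419; K_s = 1+0.5/C = 1.0491
F_a = (F_max−F_min)/2 = 342 N; F_m = (F_max+F_min)/2 = 758 N
τ_a = K_W·8F_aD/(πd³) = 1.1419 × 82.068 = 93.715 MPa
τ_m = K_s·8F_mD/(πd³) = 1.0491 × 181.89 = 190.82 MPa
Goodman: 1/n_f = τ_a/S_se + τ_m/S_su = 93.715/488 + 190.82/1210 = 0.19204 + 0.15770 = 0.34974
n_f = 1/0.34974 = 2.859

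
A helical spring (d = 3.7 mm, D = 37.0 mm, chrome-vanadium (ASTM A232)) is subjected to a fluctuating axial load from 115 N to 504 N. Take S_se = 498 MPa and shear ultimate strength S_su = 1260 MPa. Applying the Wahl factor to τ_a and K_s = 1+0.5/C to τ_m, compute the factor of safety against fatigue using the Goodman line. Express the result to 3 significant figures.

0.763

C = D/d = 37.0/3.7 = 10.0000; K_W = (4C−1)/(4C−4)+0.615/C = 1.1448; K_s = 1+0.5/C = 1.0500
F_a = (F_max−F_min)/2 = 194.5 N; F_m = (F_max+F_min)/2 = 309.5 N
τ_a = K_W·8F_aD/(πd³) = 1.1448 × 361.79 = 414.19 MPa
τ_m = K_s·8F_mD/(πd³) = 1.0500 × 575.7 = 604.49 MPa
Goodman: 1/n_f = τ_a/S_se + τ_m/S_su = 414.19/498 + 604.49/1260 = 0.83170 + 0.47975 = 1.3115
n_f = 1/1.3115 = 0.7625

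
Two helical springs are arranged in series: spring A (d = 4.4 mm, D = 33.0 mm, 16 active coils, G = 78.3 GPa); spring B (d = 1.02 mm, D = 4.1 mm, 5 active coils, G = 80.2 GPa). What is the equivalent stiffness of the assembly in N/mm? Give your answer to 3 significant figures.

k_A = Gd⁴/(8D³N_a) = (78.3×10³)(4.4⁴)/(8·33.0³·16) = 6.38 N/mm
k_B = Gd⁴/(8D³N_a) = (80.2×10³)(1.02⁴)/(8·4.1³·5) = 31.489 N/mm
Series: 1/k_eq = 1/6.38 + 1/31.489 = 0.1885; k_eq = 5.3051 N/mm

5.31 N/mm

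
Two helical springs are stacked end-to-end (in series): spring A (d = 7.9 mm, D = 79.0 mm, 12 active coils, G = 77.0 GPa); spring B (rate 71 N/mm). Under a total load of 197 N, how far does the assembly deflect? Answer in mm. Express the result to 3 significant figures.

33.9 mm

k_A = Gd⁴/(8D³N_a) = (77.0×10³)(7.9⁴)/(8·79.0³·12) = 6.3365 N/mm
Series: 1/k_eq = 1/6.3365 + 1/71 = 0.1719; k_eq = 5.8173 N/mm
δ = F/k_eq = 197/5.8173 = 33.865 mm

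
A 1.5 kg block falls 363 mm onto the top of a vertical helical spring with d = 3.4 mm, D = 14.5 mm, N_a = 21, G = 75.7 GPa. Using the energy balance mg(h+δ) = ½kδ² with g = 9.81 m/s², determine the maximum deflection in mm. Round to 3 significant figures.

k = Gd⁴/(8D³N_a) = (75.7×10³)(3.4⁴)/(8·14.5³·21) = 19.751 N/mm
W = mg = 1.5 × 9.81 = 14.715 N
½kδ² − Wδ − Wh = 0 → δ = (W + √(W² + 2kWh))/k
δ = (14.715 + √(216.53 + 211006))/19.751 = (14.715 + 459.59)/19.751 = 24.014 mm

24.0 mm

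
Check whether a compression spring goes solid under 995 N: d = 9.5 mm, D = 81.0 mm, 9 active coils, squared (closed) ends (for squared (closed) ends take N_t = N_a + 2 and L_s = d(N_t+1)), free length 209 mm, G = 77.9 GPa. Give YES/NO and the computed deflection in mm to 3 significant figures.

NO, δ = 60.0 mm

k = Gd⁴/(8D³N_a) = (77.9×10³)(9.5⁴)/(8·81.0³·9) = 16.582 N/mm
N_t = 11; L_s = 9.5·12 = 114 mm; δ_solid = L₀ − L_s = 209 − 114 = 95 mm
δ = F/k = 995/16.582 = 60.004 mm
δ < δ_solid → spring does not go solid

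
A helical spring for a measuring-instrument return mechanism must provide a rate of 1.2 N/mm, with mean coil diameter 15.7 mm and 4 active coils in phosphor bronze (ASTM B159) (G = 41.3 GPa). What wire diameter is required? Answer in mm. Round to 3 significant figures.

1.38 mm

d = (8D³N_a·k / G)^(1/4) = (8·15.7³·4·1.2 / (41.3×10³))^0.25
  = (3.5982)^0.25 = 1.3773 mm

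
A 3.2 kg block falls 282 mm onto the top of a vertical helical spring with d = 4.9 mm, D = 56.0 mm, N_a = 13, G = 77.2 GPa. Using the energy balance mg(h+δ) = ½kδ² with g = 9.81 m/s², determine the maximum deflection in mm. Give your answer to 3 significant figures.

99.1 mm

k = Gd⁴/(8D³N_a) = (77.2×10³)(4.9⁴)/(8·56.0³·13) = 2.4367 N/mm
W = mg = 3.2 × 9.81 = 31.392 N
½kδ² − Wδ − Wh = 0 → δ = (W + √(W² + 2kWh))/k
δ = (31.392 + √(985.46 + 43142.2))/2.4367 = (31.392 + 210.07)/2.4367 = 99.092 mm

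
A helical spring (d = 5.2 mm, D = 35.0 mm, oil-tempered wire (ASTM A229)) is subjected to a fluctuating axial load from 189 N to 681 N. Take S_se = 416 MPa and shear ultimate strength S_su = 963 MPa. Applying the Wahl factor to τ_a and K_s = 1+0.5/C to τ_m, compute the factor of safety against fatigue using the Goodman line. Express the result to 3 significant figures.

1.31

C = D/d = 35.0/5.2 = 6.7308; K_W = (4C−1)/(4C−4)+0.615/C = 1.2222; K_s = 1+0.5/C = 1.0743
F_a = (F_max−F_min)/2 = 246 N; F_m = (F_max+F_min)/2 = 435 N
τ_a = K_W·8F_aD/(πd³) = 1.2222 × 155.93 = 190.59 MPa
τ_m = K_s·8F_mD/(πd³) = 1.0743 × 275.73 = 296.22 MPa
Goodman: 1/n_f = τ_a/S_se + τ_m/S_su = 190.59/416 + 296.22/963 = 0.45814 + 0.30760 = 0.76574
n_f = 1/0.76574 = 1.306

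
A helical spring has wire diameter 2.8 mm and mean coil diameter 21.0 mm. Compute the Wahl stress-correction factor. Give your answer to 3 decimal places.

1.197

C = D/d = 21.0/2.8 = 7.5000
K_W = (4C−1)/(4C−4) + 0.615/C = 29.000/26.000 + 0.0820 = 1.1974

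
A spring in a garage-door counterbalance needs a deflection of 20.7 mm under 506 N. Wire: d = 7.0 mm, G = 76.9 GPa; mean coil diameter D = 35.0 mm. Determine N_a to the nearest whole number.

Required rate k = F/δ = 506/20.7 = 24.444 N/mm
N_a = Gd⁴/(8D³k) = (76.9×10³ × 7.0⁴)/(8 × 35.0³ × 24.444)
    = 1.84637e+08 / 8.38444e+06 = 22.02 → 22 coils

22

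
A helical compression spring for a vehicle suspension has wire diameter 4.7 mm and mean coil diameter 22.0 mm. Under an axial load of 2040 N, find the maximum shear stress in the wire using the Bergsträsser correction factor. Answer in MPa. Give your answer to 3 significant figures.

1450 MPa

Spring index C = D/d = 22.0/4.7 = 4.6809
K_B = (4C+2)/(4C−3) = 20.723/15.723 = 1.3180
τ₀ = 8FD/(πd³) = 8·2040·22.0/(π·4.7³) = 359040/326.17 = 1100.8 MPa
τ_max = K·τ₀ = 1.3180 × 1100.8 = 1450.8 MPa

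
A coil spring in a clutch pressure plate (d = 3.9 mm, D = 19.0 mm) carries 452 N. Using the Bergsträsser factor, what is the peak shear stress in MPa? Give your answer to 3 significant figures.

480 MPa

Spring index C = D/d = 19.0/3.9 = 4.8718
K_B = (4C+2)/(4C−3) = 21.487/16.487 = 1.3033
τ₀ = 8FD/(πd³) = 8·452·19.0/(π·3.9³) = 68704/186.36 = 368.67 MPa
τ_max = K·τ₀ = 1.3033 × 368.67 = 480.48 MPa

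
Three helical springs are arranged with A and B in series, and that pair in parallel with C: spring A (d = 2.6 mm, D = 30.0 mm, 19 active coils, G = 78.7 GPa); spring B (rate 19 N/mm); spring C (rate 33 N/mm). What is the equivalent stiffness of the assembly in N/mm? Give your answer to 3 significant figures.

k_A = Gd⁴/(8D³N_a) = (78.7×10³)(2.6⁴)/(8·30.0³·19) = 0.87632 N/mm
Springs A,B series: k_AB = 1/(1/0.87632+1/19) = 0.83768 N/mm; parallel with C: k_eq = 0.83768+33 = 33.838 N/mm

33.8 N/mm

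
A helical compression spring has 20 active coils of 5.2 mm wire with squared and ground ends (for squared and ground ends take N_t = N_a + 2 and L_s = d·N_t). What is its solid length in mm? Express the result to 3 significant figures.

114 mm

squared and ground ends: N_t = N_a + 2 = 20 + 2 = 22
L_s = d·N_t = 5.2 × 22 = 114.4 mm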